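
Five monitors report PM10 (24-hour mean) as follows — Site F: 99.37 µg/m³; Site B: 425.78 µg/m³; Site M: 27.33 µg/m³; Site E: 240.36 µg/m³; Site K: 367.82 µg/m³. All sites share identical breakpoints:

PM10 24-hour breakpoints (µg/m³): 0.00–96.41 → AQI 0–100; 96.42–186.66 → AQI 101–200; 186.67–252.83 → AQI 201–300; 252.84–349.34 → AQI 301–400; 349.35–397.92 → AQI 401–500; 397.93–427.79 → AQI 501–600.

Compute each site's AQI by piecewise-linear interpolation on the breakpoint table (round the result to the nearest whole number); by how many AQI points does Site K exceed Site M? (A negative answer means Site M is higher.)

411

Site F 99.37: bracket 96.42–186.66 → index 101–200; slope 99/90.24, offset 2.95.
AQI = 101 + 99/90.24·2.95 ≈ 104.24 ⇒ 104.
Site B: row 397.93–427.79 (AQI 501–600). (600−501)·(425.78−397.93)/(427.79−397.93) + 501 = 99·27.85/29.86 + 501 ≈ 593.34 → 593.
Site M: 27.33 ∈ [0.00, 96.41] ↔ index [0, 100].
0 + (27.33−0.00)·(100−0)/(96.41−0.00) = 0 + 27.33·100/96.41 ≈ 28.35, so AQI = 28.
Site E: 240.36 lies in 186.67–252.83, so I_lo=201, I_hi=300, C_lo=186.67, C_hi=252.83.
(300−201)/(252.83−186.67) × (240.36−186.67) + 201 = 99/66.16 × 53.69 + 201 ≈ 281.34 → 281.
Site K 367.82: bracket 349.35–397.92 → index 401–500; slope 99/48.57, offset 18.47.
AQI = 401 + 99/48.57·18.47 ≈ 438.65 ⇒ 439.
AQIs: Site F=104, Site B=593, Site M=28, Site E=281, Site K=439. Site K (439) − Site M (28) = 411.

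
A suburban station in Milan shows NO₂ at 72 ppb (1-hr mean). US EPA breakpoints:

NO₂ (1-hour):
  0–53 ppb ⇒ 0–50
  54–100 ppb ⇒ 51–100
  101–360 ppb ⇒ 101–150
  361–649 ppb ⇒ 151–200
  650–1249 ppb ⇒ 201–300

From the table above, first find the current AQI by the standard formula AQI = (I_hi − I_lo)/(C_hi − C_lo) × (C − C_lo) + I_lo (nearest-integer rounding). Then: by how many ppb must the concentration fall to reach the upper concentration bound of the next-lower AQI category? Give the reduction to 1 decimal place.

19.0

NO₂: 72 ∈ [54, 100] ↔ index [51, 100].
51 + (72−54)·(100−51)/(100−54) = 51 + 18·49/46 ≈ 70.17, so AQI = 70.
Current AQI 70 is in the Moderate range (51–100). The next-lower category tops out at AQI 50, whose upper concentration bound is 53 ppb.
Reduction needed = 72 − 53 = 19.0 ppb.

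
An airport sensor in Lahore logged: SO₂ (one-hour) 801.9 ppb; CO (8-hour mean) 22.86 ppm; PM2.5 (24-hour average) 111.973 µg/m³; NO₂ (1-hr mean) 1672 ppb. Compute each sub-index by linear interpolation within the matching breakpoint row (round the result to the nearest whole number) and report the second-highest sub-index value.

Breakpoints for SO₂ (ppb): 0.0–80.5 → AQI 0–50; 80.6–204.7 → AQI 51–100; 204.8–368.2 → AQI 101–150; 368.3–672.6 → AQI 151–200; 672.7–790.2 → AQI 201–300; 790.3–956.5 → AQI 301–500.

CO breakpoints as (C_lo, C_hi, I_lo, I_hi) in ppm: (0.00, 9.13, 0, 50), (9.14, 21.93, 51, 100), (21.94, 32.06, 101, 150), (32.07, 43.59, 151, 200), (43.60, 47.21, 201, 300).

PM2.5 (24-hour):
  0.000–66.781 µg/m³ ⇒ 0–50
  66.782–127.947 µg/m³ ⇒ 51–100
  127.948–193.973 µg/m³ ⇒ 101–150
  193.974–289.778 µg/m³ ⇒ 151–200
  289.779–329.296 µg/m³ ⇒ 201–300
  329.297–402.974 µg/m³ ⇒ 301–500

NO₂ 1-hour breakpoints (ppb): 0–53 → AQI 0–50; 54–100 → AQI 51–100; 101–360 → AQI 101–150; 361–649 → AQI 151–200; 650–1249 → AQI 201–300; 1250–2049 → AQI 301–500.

315

SO₂: 801.9 ∈ [790.3, 956.5] ↔ index [301, 500].
301 + (801.9−790.3)·(500−301)/(956.5−790.3) = 301 + 11.6·199/166.2 ≈ 314.89, so AQI = 315.
CO 22.86: bracket 21.94–32.06 → index 101–150; slope 49/10.12, offset 0.92.
AQI = 101 + 49/10.12·0.92 ≈ 105.45 ⇒ 105.
PM2.5: 111.973 ∈ [66.782, 127.947] ↔ index [51, 100].
51 + (111.973−66.782)·(100−51)/(127.947−66.782) = 51 + 45.191·49/61.165 ≈ 87.20, so AQI = 87.
NO₂: 1672 ∈ [1250, 2049] ↔ index [301, 500].
301 + (1672−1250)·(500−301)/(2049−1250) = 301 + 422·199/799 ≈ 406.10, so AQI = 406.
Sub-indices: SO₂→315, CO→105, PM2.5→87, NO₂→406. Ranked high→low: 406, 315, 105, 87. Second-highest sub-index = 315.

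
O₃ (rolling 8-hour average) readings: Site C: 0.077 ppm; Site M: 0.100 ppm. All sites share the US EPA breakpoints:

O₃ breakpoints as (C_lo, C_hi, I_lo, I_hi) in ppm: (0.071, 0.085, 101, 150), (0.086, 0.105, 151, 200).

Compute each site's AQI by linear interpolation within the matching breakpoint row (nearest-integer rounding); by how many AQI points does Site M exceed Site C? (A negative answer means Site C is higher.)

Site C: 0.077 ∈ [0.071, 0.085] ↔ index [101, 150].
101 + (0.077−0.071)·(150−101)/(0.085−0.071) = 101 + 0.006·49/0.014 ≈ 122.00, so AQI = 122.
Site M: 0.100 lies in 0.086–0.105, so I_lo=151, I_hi=200, C_lo=0.086, C_hi=0.105.
(200−151)/(0.105−0.086) × (0.100−0.086) + 151 = 49/0.019 × 0.014 + 151 ≈ 187.11 → 187.
AQIs: Site C=122, Site M=187. Site M (187) − Site C (122) = 65.

65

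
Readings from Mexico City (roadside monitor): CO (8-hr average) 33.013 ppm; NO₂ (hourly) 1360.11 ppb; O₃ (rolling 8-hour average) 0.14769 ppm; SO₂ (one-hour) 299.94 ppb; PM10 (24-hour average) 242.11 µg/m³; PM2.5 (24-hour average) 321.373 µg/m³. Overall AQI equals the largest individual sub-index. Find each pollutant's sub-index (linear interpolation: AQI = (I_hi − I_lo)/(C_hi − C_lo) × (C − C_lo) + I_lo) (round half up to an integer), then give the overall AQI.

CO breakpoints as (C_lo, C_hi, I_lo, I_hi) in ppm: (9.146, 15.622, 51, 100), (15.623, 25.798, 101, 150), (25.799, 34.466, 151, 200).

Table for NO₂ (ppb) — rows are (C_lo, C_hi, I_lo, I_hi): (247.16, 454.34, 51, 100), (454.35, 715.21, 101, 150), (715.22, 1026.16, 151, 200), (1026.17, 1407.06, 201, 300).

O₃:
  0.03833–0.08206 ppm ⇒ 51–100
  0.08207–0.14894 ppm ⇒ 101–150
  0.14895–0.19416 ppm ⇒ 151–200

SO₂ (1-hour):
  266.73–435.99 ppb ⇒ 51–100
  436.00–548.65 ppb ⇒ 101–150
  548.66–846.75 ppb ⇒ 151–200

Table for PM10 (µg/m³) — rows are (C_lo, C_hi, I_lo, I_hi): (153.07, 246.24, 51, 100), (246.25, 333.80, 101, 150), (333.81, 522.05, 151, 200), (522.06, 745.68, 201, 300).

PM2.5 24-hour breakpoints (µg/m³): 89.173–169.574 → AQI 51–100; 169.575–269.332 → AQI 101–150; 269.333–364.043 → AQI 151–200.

CO: 33.013 lies in 25.799–34.466, so I_lo=151, I_hi=200, C_lo=25.799, C_hi=34.466.
(200−151)/(34.466−25.799) × (33.013−25.799) + 151 = 49/8.667 × 7.214 + 151 ≈ 191.79 → 192.
NO₂: row 1026.17–1407.06 (AQI 201–300). (300−201)·(1360.11−1026.17)/(1407.06−1026.17) + 201 = 99·333.94/380.89 + 201 ≈ 287.80 → 288.
O₃ 0.14769: bracket 0.08207–0.14894 → index 101–150; slope 49/0.06687, offset 0.06562.
AQI = 101 + 49/0.06687·0.06562 ≈ 149.08 ⇒ 149.
SO₂: 299.94 lies in 266.73–435.99, so I_lo=51, I_hi=100, C_lo=266.73, C_hi=435.99.
(100−51)/(435.99−266.73) × (299.94−266.73) + 51 = 49/169.26 × 33.21 + 51 ≈ 60.61 → 61.
PM10: row 153.07–246.24 (AQI 51–100). (100−51)·(242.11−153.07)/(246.24−153.07) + 51 = 49·89.04/93.17 + 51 ≈ 97.83 → 98.
PM2.5: row 269.333–364.043 (AQI 151–200). (200−151)·(321.373−269.333)/(364.043−269.333) + 151 = 49·52.040/94.710 + 151 ≈ 177.92 → 178.
Sub-indices: CO→192, NO₂→288, O₃→149, SO₂→61, PM10→98, PM2.5→178. Overall AQI = max = 288; dominant pollutant is NO₂.

288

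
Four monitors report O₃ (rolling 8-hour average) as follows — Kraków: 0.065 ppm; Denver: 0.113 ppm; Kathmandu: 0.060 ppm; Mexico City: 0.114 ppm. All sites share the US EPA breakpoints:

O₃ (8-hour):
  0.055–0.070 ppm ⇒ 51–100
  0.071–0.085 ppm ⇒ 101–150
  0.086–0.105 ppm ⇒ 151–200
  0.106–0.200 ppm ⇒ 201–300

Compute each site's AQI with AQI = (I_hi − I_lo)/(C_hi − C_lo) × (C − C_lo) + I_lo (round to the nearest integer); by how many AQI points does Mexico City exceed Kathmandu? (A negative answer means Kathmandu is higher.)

Kraków 0.065: bracket 0.055–0.070 → index 51–100; slope 49/0.015, offset 0.010.
AQI = 51 + 49/0.015·0.010 ≈ 83.67 ⇒ 84.
Denver: 0.113 ∈ [0.106, 0.200] ↔ index [201, 300].
201 + (0.113−0.106)·(300−201)/(0.200−0.106) = 201 + 0.007·99/0.094 ≈ 208.37, so AQI = 208.
Kathmandu: 0.060 lies in 0.055–0.070, so I_lo=51, I_hi=100, C_lo=0.055, C_hi=0.070.
(100−51)/(0.070−0.055) × (0.060−0.055) + 51 = 49/0.015 × 0.005 + 51 ≈ 67.33 → 67.
Mexico City: 0.114 lies in 0.106–0.200, so I_lo=201, I_hi=300, C_lo=0.106, C_hi=0.200.
(300−201)/(0.200−0.106) × (0.114−0.106) + 201 = 99/0.094 × 0.008 + 201 ≈ 209.43 → 209.
AQIs: Kraków=84, Denver=208, Kathmandu=67, Mexico City=209. Mexico City (209) − Kathmandu (67) = 142.

142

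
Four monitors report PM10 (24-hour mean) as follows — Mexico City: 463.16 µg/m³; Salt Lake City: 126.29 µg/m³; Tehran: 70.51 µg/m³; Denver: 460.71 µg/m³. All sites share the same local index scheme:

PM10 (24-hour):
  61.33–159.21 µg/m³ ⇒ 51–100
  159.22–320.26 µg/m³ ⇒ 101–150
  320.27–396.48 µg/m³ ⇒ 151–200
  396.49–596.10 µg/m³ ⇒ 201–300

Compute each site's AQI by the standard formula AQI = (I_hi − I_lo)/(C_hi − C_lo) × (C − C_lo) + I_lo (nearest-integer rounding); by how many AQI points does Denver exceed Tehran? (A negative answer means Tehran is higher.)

Mexico City: 463.16 lies in 396.49–596.10, so I_lo=201, I_hi=300, C_lo=396.49, C_hi=596.10.
(300−201)/(596.10−396.49) × (463.16−396.49) + 201 = 99/199.61 × 66.67 + 201 ≈ 234.07 → 234.
Salt Lake City 126.29: bracket 61.33–159.21 → index 51–100; slope 49/97.88, offset 64.96.
AQI = 51 + 49/97.88·64.96 ≈ 83.52 ⇒ 84.
Tehran: 70.51 lies in 61.33–159.21, so I_lo=51, I_hi=100, C_lo=61.33, C_hi=159.21.
(100−51)/(159.21−61.33) × (70.51−61.33) + 51 = 49/97.88 × 9.18 + 51 ≈ 55.60 → 56.
Denver 460.71: bracket 396.49–596.10 → index 201–300; slope 99/199.61, offset 64.22.
AQI = 201 + 99/199.61·64.22 ≈ 232.85 ⇒ 233.
AQIs: Mexico City=234, Salt Lake City=84, Tehran=56, Denver=233. Denver (233) − Tehran (56) = 177.

177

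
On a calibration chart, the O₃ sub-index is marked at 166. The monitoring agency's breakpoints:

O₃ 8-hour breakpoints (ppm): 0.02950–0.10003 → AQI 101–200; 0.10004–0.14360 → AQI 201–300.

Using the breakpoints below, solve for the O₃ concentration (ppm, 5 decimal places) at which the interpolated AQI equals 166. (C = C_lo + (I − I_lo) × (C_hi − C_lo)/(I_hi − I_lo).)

AQI 166 lies in the 101–200 band, which corresponds to 0.02950–0.10003 ppm.
C = 0.02950 + (166−101)×(0.10003−0.02950)/(200−101) = 0.02950 + 65×0.07053/99 ≈ 0.0758076 ppm → 0.07581 ppm to 5 dp.

0.07581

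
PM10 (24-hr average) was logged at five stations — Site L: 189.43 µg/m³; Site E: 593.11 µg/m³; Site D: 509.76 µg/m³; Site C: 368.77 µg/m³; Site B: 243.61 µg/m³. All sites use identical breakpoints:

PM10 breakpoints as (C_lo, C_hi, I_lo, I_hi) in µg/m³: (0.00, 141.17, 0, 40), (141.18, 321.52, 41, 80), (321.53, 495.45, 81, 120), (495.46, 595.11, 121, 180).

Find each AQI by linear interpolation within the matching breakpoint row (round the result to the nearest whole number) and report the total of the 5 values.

514

Site L: 189.43 ∈ [141.18, 321.52] ↔ index [41, 80].
41 + (189.43−141.18)·(80−41)/(321.52−141.18) = 41 + 48.25·39/180.34 ≈ 51.43, so AQI = 51.
Site E: row 495.46–595.11 (AQI 121–180). (180−121)·(593.11−495.46)/(595.11−495.46) + 121 = 59·97.65/99.65 + 121 ≈ 178.82 → 179.
Site D: 509.76 lies in 495.46–595.11, so I_lo=121, I_hi=180, C_lo=495.46, C_hi=595.11.
(180−121)/(595.11−495.46) × (509.76−495.46) + 121 = 59/99.65 × 14.30 + 121 ≈ 129.47 → 129.
Site C: 368.77 lies in 321.53–495.45, so I_lo=81, I_hi=120, C_lo=321.53, C_hi=495.45.
(120−81)/(495.45−321.53) × (368.77−321.53) + 81 = 39/173.92 × 47.24 + 81 ≈ 91.59 → 92.
Site B: row 141.18–321.52 (AQI 41–80). (80−41)·(243.61−141.18)/(321.52−141.18) + 41 = 39·102.43/180.34 + 41 ≈ 63.15 → 63.
AQIs: Site L=51, Site E=179, Site D=129, Site C=92, Site B=63. Sum = 51 + 179 + 129 + 92 + 63 = 514.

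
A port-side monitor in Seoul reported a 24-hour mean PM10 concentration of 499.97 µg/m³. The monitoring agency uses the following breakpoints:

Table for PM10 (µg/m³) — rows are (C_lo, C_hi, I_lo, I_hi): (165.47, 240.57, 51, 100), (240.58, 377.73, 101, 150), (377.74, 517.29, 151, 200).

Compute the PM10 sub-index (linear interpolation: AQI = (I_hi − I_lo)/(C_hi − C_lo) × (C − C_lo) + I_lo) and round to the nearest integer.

194

PM10: row 377.74–517.29 (AQI 151–200). (200−151)·(499.97−377.74)/(517.29−377.74) + 151 = 49·122.23/139.55 + 151 ≈ 193.92 → 194.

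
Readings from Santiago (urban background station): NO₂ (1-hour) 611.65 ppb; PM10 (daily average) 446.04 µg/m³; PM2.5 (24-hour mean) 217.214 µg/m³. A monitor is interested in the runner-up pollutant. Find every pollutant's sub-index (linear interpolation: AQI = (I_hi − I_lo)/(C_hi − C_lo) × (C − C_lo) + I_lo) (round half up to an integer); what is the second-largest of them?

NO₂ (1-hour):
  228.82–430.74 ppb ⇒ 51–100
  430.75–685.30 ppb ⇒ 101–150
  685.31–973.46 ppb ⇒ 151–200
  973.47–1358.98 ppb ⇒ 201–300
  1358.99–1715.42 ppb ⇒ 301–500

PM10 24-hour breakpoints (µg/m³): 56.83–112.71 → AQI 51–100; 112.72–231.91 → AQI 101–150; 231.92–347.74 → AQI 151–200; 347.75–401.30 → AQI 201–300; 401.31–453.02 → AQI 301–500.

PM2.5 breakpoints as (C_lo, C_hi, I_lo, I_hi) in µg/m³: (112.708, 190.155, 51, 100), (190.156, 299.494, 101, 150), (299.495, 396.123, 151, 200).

NO₂: 611.65 ∈ [430.75, 685.30] ↔ index [101, 150].
101 + (611.65−430.75)·(150−101)/(685.30−430.75) = 101 + 180.90·49/254.55 ≈ 135.82, so AQI = 136.
PM10: 446.04 ∈ [401.31, 453.02] ↔ index [301, 500].
301 + (446.04−401.31)·(500−301)/(453.02−401.31) = 301 + 44.73·199/51.71 ≈ 473.14, so AQI = 473.
PM2.5 217.214: bracket 190.156–299.494 → index 101–150; slope 49/109.338, offset 27.058.
AQI = 101 + 49/109.338·27.058 ≈ 113.13 ⇒ 113.
Sub-indices: NO₂→136, PM10→473, PM2.5→113. Ranked high→low: 473, 136, 113. Second-highest sub-index = 136.

136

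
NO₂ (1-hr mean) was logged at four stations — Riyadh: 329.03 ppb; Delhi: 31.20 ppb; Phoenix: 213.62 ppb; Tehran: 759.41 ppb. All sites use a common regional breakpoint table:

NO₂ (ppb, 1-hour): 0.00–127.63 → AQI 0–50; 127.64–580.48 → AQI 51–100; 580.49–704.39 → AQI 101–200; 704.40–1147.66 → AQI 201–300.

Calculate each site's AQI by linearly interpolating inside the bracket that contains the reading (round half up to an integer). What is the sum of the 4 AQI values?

358

Riyadh 329.03: bracket 127.64–580.48 → index 51–100; slope 49/452.84, offset 201.39.
AQI = 51 + 49/452.84·201.39 ≈ 72.79 ⇒ 73.
Delhi: 31.20 lies in 0.00–127.63, so I_lo=0, I_hi=50, C_lo=0.00, C_hi=127.63.
(50−0)/(127.63−0.00) × (31.20−0.00) + 0 = 50/127.63 × 31.20 + 0 ≈ 12.22 → 12.
Phoenix: row 127.64–580.48 (AQI 51–100). (100−51)·(213.62−127.64)/(580.48−127.64) + 51 = 49·85.98/452.84 + 51 ≈ 60.30 → 60.
Tehran: 759.41 lies in 704.40–1147.66, so I_lo=201, I_hi=300, C_lo=704.40, C_hi=1147.66.
(300−201)/(1147.66−704.40) × (759.41−704.40) + 201 = 99/443.26 × 55.01 + 201 ≈ 213.29 → 213.
AQIs: Riyadh=73, Delhi=12, Phoenix=60, Tehran=213. Sum = 73 + 12 + 60 + 213 = 358.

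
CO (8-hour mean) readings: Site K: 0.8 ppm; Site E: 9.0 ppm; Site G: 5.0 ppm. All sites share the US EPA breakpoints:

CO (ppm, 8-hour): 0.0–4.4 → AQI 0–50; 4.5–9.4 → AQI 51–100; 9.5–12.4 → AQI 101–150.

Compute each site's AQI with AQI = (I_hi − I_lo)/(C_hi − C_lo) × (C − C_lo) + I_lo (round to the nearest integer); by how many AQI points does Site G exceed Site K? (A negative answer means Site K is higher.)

47

Site K: 0.8 ∈ [0.0, 4.4] ↔ index [0, 50].
0 + (0.8−0.0)·(50−0)/(4.4−0.0) = 0 + 0.8·50/4.4 ≈ 9.09, so AQI = 9.
Site E: 9.0 lies in 4.5–9.4, so I_lo=51, I_hi=100, C_lo=4.5, C_hi=9.4.
(100−51)/(9.4−4.5) × (9.0−4.5) + 51 = 49/4.9 × 4.5 + 51 ≈ 96.00 → 96.
Site G: 5.0 ∈ [4.5, 9.4] ↔ index [51, 100].
51 + (5.0−4.5)·(100−51)/(9.4−4.5) = 51 + 0.5·49/4.9 ≈ 56.00, so AQI = 56.
AQIs: Site K=9, Site E=96, Site G=56. Site G (56) − Site K (9) = 47.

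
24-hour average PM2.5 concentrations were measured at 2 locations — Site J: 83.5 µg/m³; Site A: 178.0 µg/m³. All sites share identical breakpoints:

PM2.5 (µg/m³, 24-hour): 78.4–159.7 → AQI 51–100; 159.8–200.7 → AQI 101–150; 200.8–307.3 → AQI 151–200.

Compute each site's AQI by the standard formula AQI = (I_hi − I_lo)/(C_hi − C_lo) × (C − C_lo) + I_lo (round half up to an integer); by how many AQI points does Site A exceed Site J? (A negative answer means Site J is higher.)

Site J: 83.5 ∈ [78.4, 159.7] ↔ index [51, 100].
51 + (83.5−78.4)·(100−51)/(159.7−78.4) = 51 + 5.1·49/81.3 ≈ 54.07, so AQI = 54.
Site A: 178.0 ∈ [159.8, 200.7] ↔ index [101, 150].
101 + (178.0−159.8)·(150−101)/(200.7−159.8) = 101 + 18.2·49/40.9 ≈ 122.80, so AQI = 123.
AQIs: Site J=54, Site A=123. Site A (123) − Site J (54) = 69.

69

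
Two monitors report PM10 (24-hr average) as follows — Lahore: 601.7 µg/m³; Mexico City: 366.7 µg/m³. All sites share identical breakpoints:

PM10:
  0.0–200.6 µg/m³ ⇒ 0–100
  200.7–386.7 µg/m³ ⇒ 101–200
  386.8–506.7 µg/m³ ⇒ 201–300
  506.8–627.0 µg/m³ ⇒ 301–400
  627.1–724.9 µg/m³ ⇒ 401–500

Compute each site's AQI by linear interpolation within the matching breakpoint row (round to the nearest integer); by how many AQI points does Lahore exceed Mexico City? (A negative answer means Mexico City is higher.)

Lahore 601.7: bracket 506.8–627.0 → index 301–400; slope 99/120.2, offset 94.9.
AQI = 301 + 99/120.2·94.9 ≈ 379.16 ⇒ 379.
Mexico City: 366.7 ∈ [200.7, 386.7] ↔ index [101, 200].
101 + (366.7−200.7)·(200−101)/(386.7−200.7) = 101 + 166.0·99/186.0 ≈ 189.35, so AQI = 189.
AQIs: Lahore=379, Mexico City=189. Lahore (379) − Mexico City (189) = 190.

190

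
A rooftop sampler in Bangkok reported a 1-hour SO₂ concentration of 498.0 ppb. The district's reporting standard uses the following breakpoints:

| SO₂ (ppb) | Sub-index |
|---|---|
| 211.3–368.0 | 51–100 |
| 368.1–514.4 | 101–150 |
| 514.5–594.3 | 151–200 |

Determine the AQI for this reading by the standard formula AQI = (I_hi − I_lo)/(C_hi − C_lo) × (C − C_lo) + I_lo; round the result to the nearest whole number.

145

SO₂: row 368.1–514.4 (AQI 101–150). (150−101)·(498.0−368.1)/(514.4−368.1) + 101 = 49·129.9/146.3 + 101 ≈ 144.51 → 145.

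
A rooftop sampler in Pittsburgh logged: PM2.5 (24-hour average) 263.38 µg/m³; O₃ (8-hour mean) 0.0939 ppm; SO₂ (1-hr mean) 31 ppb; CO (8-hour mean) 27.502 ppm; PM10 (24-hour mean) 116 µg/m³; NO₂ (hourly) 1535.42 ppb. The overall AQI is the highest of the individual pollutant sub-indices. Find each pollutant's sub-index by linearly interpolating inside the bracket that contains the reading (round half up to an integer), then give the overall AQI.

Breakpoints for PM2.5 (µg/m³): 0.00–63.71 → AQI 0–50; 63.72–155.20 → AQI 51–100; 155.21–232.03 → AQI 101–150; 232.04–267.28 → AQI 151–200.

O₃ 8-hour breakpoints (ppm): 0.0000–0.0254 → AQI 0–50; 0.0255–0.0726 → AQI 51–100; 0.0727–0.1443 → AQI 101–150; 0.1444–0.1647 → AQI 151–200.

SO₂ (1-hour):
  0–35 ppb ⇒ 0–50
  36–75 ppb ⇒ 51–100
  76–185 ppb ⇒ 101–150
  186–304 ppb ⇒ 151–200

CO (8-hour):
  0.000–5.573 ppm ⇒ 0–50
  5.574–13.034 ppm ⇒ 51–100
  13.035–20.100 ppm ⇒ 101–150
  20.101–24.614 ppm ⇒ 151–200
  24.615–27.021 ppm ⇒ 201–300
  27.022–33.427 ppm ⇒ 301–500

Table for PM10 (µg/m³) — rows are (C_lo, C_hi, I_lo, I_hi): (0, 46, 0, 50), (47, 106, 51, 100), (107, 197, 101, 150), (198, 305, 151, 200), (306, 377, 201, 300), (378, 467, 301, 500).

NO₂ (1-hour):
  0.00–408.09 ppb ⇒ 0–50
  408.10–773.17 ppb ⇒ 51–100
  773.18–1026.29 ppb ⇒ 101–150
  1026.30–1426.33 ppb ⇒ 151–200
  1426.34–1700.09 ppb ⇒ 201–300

PM2.5: 263.38 ∈ [232.04, 267.28] ↔ index [151, 200].
151 + (263.38−232.04)·(200−151)/(267.28−232.04) = 151 + 31.34·49/35.24 ≈ 194.58, so AQI = 195.
O₃ 0.0939: bracket 0.0727–0.1443 → index 101–150; slope 49/0.0716, offset 0.0212.
AQI = 101 + 49/0.0716·0.0212 ≈ 115.51 ⇒ 116.
SO₂: 31 lies in 0–35, so I_lo=0, I_hi=50, C_lo=0, C_hi=35.
(50−0)/(35−0) × (31−0) + 0 = 50/35 × 31 + 0 ≈ 44.29 → 44.
CO: 27.502 ∈ [27.022, 33.427] ↔ index [301, 500].
301 + (27.502−27.022)·(500−301)/(33.427−27.022) = 301 + 0.480·199/6.405 ≈ 315.91, so AQI = 316.
PM10: 116 lies in 107–197, so I_lo=101, I_hi=150, C_lo=107, C_hi=197.
(150−101)/(197−107) × (116−107) + 101 = 49/90 × 9 + 101 ≈ 105.90 → 106.
NO₂ 1535.42: bracket 1426.34–1700.09 → index 201–300; slope 99/273.75, offset 109.08.
AQI = 201 + 99/273.75·109.08 ≈ 240.45 ⇒ 240.
Sub-indices: PM2.5→195, O₃→116, SO₂→44, CO→316, PM10→106, NO₂→240. Overall AQI = max = 316; dominant pollutant is CO.
AQI 316: Hazardous.

316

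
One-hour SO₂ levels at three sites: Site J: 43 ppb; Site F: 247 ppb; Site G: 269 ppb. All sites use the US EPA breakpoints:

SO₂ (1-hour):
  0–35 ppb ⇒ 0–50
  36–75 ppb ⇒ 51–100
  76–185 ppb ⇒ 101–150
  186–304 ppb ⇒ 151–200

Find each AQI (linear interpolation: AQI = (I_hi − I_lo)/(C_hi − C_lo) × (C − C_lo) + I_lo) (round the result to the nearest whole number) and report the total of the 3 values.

421

Site J 43: bracket 36–75 → index 51–100; slope 49/39, offset 7.
AQI = 51 + 49/39·7 ≈ 59.79 ⇒ 60.
Site F 247: bracket 186–304 → index 151–200; slope 49/118, offset 61.
AQI = 151 + 49/118·61 ≈ 176.33 ⇒ 176.
Site G: 269 ∈ [186, 304] ↔ index [151, 200].
151 + (269−186)·(200−151)/(304−186) = 151 + 83·49/118 ≈ 185.47, so AQI = 185.
AQIs: Site J=60, Site F=176, Site G=185. Sum = 60 + 176 + 185 = 421.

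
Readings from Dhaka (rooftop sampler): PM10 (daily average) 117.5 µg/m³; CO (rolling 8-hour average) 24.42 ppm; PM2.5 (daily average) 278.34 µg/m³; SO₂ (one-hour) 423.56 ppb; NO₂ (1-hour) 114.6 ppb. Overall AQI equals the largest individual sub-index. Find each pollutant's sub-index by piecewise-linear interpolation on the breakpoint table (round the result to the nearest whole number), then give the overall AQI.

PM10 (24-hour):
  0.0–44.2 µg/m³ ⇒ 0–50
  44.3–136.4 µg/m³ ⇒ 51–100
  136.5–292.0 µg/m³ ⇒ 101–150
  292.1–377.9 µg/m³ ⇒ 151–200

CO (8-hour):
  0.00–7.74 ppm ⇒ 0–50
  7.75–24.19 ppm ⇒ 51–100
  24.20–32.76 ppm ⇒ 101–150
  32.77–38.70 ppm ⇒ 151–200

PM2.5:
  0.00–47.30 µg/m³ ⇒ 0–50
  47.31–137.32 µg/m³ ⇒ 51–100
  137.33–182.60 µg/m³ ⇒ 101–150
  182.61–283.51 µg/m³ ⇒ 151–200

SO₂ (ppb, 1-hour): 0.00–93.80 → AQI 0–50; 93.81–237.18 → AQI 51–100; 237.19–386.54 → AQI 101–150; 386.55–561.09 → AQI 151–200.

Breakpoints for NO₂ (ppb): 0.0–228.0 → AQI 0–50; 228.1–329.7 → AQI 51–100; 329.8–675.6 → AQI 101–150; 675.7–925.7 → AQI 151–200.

197

PM10: 117.5 lies in 44.3–136.4, so I_lo=51, I_hi=100, C_lo=44.3, C_hi=136.4.
(100−51)/(136.4−44.3) × (117.5−44.3) + 51 = 49/92.1 × 73.2 + 51 ≈ 89.94 → 90.
CO 24.42: bracket 24.20–32.76 → index 101–150; slope 49/8.56, offset 0.22.
AQI = 101 + 49/8.56·0.22 ≈ 102.26 ⇒ 102.
PM2.5: 278.34 ∈ [182.61, 283.51] ↔ index [151, 200].
151 + (278.34−182.61)·(200−151)/(283.51−182.61) = 151 + 95.73·49/100.90 ≈ 197.49, so AQI = 197.
SO₂: 423.56 lies in 386.55–561.09, so I_lo=151, I_hi=200, C_lo=386.55, C_hi=561.09.
(200−151)/(561.09−386.55) × (423.56−386.55) + 151 = 49/174.54 × 37.01 + 151 ≈ 161.39 → 161.
NO₂: row 0.0–228.0 (AQI 0–50). (50−0)·(114.6−0.0)/(228.0−0.0) + 0 = 50·114.6/228.0 + 0 ≈ 25.13 → 25.
Sub-indices: PM10→90, CO→102, PM2.5→197, SO₂→161, NO₂→25. Overall AQI = max = 197; dominant pollutant is PM2.5.
AQI 197: Unhealthy.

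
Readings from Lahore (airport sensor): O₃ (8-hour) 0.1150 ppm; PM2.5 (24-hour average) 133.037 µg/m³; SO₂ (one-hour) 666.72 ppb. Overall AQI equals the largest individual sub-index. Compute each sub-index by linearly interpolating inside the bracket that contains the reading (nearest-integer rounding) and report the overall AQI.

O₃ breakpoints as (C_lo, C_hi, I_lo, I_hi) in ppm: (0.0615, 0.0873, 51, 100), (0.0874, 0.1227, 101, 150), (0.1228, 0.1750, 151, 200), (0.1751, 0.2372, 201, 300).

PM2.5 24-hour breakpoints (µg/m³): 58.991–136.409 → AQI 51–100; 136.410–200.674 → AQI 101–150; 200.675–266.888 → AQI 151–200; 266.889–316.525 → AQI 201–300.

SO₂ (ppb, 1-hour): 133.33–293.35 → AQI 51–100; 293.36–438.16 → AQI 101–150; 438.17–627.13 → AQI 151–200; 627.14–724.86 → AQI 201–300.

241

O₃: 0.1150 ∈ [0.0874, 0.1227] ↔ index [101, 150].
101 + (0.1150−0.0874)·(150−101)/(0.1227−0.0874) = 101 + 0.0276·49/0.0353 ≈ 139.31, so AQI = 139.
PM2.5 133.037: bracket 58.991–136.409 → index 51–100; slope 49/77.418, offset 74.046.
AQI = 51 + 49/77.418·74.046 ≈ 97.87 ⇒ 98.
SO₂: 666.72 lies in 627.14–724.86, so I_lo=201, I_hi=300, C_lo=627.14, C_hi=724.86.
(300−201)/(724.86−627.14) × (666.72−627.14) + 201 = 99/97.72 × 39.58 + 201 ≈ 241.10 → 241.
Sub-indices: O₃→139, PM2.5→98, SO₂→241. Overall AQI = max = 241; dominant pollutant is SO₂.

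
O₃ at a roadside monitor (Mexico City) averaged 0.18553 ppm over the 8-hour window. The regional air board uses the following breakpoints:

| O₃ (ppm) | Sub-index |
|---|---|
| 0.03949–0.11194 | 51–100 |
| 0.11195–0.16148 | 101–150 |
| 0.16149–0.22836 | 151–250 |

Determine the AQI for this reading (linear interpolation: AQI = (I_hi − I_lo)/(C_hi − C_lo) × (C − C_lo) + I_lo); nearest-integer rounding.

187

O₃ 0.18553: bracket 0.16149–0.22836 → index 151–250; slope 99/0.06687, offset 0.02404.
AQI = 151 + 99/0.06687·0.02404 ≈ 186.59 ⇒ 187.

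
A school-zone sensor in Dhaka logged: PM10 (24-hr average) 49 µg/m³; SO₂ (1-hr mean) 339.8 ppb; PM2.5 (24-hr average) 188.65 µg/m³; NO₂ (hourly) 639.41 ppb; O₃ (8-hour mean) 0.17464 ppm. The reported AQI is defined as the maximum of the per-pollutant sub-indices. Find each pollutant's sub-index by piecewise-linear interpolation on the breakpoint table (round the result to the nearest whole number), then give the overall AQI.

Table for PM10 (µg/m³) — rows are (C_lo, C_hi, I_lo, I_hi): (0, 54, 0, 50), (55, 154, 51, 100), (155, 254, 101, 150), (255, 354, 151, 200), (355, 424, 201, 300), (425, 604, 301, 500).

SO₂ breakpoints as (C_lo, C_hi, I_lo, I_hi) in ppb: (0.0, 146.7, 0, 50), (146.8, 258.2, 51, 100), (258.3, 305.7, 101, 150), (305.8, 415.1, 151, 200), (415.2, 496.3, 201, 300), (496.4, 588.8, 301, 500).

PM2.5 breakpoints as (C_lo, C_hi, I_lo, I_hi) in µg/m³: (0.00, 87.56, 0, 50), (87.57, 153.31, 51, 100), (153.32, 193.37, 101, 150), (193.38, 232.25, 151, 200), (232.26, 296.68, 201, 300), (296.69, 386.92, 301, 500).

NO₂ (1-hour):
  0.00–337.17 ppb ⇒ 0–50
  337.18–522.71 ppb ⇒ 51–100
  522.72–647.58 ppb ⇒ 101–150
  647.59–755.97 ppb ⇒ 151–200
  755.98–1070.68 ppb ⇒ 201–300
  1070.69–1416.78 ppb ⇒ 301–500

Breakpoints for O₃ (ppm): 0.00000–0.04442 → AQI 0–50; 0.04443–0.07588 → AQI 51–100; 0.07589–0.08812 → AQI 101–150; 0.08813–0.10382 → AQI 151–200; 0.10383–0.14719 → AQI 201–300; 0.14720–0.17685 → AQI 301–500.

485

PM10: 49 ∈ [0, 54] ↔ index [0, 50].
0 + (49−0)·(50−0)/(54−0) = 0 + 49·50/54 ≈ 45.37, so AQI = 45.
SO₂: 339.8 lies in 305.8–415.1, so I_lo=151, I_hi=200, C_lo=305.8, C_hi=415.1.
(200−151)/(415.1−305.8) × (339.8−305.8) + 151 = 49/109.3 × 34.0 + 151 ≈ 166.24 → 166.
PM2.5: 188.65 ∈ [153.32, 193.37] ↔ index [101, 150].
101 + (188.65−153.32)·(150−101)/(193.37−153.32) = 101 + 35.33·49/40.05 ≈ 144.23, so AQI = 144.
NO₂ 639.41: bracket 522.72–647.58 → index 101–150; slope 49/124.86, offset 116.69.
AQI = 101 + 49/124.86·116.69 ≈ 146.79 ⇒ 147.
O₃: 0.17464 ∈ [0.14720, 0.17685] ↔ index [301, 500].
301 + (0.17464−0.14720)·(500−301)/(0.17685−0.14720) = 301 + 0.02744·199/0.02965 ≈ 485.17, so AQI = 485.
Sub-indices: PM10→45, SO₂→166, PM2.5→144, NO₂→147, O₃→485. Overall AQI = max = 485; dominant pollutant is O₃.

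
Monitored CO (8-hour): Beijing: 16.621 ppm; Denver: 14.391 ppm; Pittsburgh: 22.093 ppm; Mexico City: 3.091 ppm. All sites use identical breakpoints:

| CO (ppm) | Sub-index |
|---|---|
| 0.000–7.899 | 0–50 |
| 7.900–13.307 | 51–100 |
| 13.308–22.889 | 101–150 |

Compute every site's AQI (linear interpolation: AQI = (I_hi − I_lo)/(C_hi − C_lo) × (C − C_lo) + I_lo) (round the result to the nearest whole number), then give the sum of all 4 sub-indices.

Beijing: 16.621 ∈ [13.308, 22.889] ↔ index [101, 150].
101 + (16.621−13.308)·(150−101)/(22.889−13.308) = 101 + 3.313·49/9.581 ≈ 117.94, so AQI = 118.
Denver 14.391: bracket 13.308–22.889 → index 101–150; slope 49/9.581, offset 1.083.
AQI = 101 + 49/9.581·1.083 ≈ 106.54 ⇒ 107.
Pittsburgh: 22.093 lies in 13.308–22.889, so I_lo=101, I_hi=150, C_lo=13.308, C_hi=22.889.
(150−101)/(22.889−13.308) × (22.093−13.308) + 101 = 49/9.581 × 8.785 + 101 ≈ 145.93 → 146.
Mexico City 3.091: bracket 0.000–7.899 → index 0–50; slope 50/7.899, offset 3.091.
AQI = 0 + 50/7.899·3.091 ≈ 19.57 ⇒ 20.
AQIs: Beijing=118, Denver=107, Pittsburgh=146, Mexico City=20. Sum = 118 + 107 + 146 + 20 = 391.

391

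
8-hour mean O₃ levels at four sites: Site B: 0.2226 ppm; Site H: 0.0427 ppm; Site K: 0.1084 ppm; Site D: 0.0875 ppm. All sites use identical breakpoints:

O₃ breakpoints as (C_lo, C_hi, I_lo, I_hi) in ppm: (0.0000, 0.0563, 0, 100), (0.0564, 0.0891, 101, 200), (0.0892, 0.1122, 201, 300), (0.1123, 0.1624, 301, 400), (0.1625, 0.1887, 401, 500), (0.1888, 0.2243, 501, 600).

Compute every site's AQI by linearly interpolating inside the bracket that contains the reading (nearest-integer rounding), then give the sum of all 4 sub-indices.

1150

Site B: 0.2226 ∈ [0.1888, 0.2243] ↔ index [501, 600].
501 + (0.2226−0.1888)·(600−501)/(0.2243−0.1888) = 501 + 0.0338·99/0.0355 ≈ 595.26, so AQI = 595.
Site H 0.0427: bracket 0.0000–0.0563 → index 0–100; slope 100/0.0563, offset 0.0427.
AQI = 0 + 100/0.0563·0.0427 ≈ 75.84 ⇒ 76.
Site K: 0.1084 lies in 0.0892–0.1122, so I_lo=201, I_hi=300, C_lo=0.0892, C_hi=0.1122.
(300−201)/(0.1122−0.0892) × (0.1084−0.0892) + 201 = 99/0.0230 × 0.0192 + 201 ≈ 283.64 → 284.
Site D: row 0.0564–0.0891 (AQI 101–200). (200−101)·(0.0875−0.0564)/(0.0891−0.0564) + 101 = 99·0.0311/0.0327 + 101 ≈ 195.16 → 195.
AQIs: Site B=595, Site H=76, Site K=284, Site D=195. Sum = 595 + 76 + 284 + 195 = 1150.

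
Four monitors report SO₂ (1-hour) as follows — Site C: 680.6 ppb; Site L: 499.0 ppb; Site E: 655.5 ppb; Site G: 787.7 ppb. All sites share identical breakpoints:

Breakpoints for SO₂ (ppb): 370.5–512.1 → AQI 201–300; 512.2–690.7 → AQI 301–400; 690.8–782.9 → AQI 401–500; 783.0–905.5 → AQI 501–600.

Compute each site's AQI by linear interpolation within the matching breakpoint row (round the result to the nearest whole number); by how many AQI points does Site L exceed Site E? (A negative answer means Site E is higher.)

-89

Site C: 680.6 lies in 512.2–690.7, so I_lo=301, I_hi=400, C_lo=512.2, C_hi=690.7.
(400−301)/(690.7−512.2) × (680.6−512.2) + 301 = 99/178.5 × 168.4 + 301 ≈ 394.40 → 394.
Site L 499.0: bracket 370.5–512.1 → index 201–300; slope 99/141.6, offset 128.5.
AQI = 201 + 99/141.6·128.5 ≈ 290.84 ⇒ 291.
Site E 655.5: bracket 512.2–690.7 → index 301–400; slope 99/178.5, offset 143.3.
AQI = 301 + 99/178.5·143.3 ≈ 380.48 ⇒ 380.
Site G 787.7: bracket 783.0–905.5 → index 501–600; slope 99/122.5, offset 4.7.
AQI = 501 + 99/122.5·4.7 ≈ 504.80 ⇒ 505.
AQIs: Site C=394, Site L=291, Site E=380, Site G=505. Site L (291) − Site E (380) = -89.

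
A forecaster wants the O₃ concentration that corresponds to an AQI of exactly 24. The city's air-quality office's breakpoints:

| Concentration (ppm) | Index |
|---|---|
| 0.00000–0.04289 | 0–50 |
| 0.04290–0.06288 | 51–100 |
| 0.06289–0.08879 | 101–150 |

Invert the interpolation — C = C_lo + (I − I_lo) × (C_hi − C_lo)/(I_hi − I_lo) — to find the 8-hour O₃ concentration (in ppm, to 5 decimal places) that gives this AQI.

AQI 24 lies in the 0–50 band, which corresponds to 0.00000–0.04289 ppm.
C = 0.00000 + (24−0)×(0.04289−0.00000)/(50−0) = 0.00000 + 24×0.04289/50 ≈ 0.0205872 ppm → 0.02059 ppm to 5 dp.

0.02059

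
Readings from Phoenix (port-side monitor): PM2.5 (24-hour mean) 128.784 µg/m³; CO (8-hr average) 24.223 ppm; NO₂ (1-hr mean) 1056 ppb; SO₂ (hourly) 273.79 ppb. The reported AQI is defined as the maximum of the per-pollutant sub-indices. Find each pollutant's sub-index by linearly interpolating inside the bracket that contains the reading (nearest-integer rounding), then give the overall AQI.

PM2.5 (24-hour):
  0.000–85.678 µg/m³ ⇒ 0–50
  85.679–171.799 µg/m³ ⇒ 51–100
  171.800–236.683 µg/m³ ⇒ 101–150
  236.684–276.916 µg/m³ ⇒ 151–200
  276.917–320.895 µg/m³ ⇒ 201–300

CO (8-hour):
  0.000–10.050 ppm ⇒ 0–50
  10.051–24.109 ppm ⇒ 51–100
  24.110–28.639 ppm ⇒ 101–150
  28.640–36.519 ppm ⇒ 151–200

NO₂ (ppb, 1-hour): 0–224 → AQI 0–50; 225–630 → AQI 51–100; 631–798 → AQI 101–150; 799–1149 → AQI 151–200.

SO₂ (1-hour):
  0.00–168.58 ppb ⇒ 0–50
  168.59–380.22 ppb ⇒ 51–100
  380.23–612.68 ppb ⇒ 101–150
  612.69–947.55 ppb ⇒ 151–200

187

PM2.5: row 85.679–171.799 (AQI 51–100). (100−51)·(128.784−85.679)/(171.799−85.679) + 51 = 49·43.105/86.120 + 51 ≈ 75.53 → 76.
CO: 24.223 lies in 24.110–28.639, so I_lo=101, I_hi=150, C_lo=24.110, C_hi=28.639.
(150−101)/(28.639−24.110) × (24.223−24.110) + 101 = 49/4.529 × 0.113 + 101 ≈ 102.22 → 102.
NO₂: row 799–1149 (AQI 151–200). (200−151)·(1056−799)/(1149−799) + 151 = 49·257/350 + 151 ≈ 186.98 → 187.
SO₂ 273.79: bracket 168.59–380.22 → index 51–100; slope 49/211.63, offset 105.20.
AQI = 51 + 49/211.63·105.20 ≈ 75.36 ⇒ 75.
Sub-indices: PM2.5→76, CO→102, NO₂→187, SO₂→75. Overall AQI = max = 187; dominant pollutant is NO₂.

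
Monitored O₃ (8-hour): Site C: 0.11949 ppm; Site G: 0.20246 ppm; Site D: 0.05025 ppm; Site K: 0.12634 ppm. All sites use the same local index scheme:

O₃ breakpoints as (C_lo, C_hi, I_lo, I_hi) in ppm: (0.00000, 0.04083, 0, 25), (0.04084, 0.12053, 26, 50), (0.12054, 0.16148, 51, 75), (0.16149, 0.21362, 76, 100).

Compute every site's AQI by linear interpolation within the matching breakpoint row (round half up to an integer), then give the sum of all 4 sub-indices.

228

Site C: 0.11949 lies in 0.04084–0.12053, so I_lo=26, I_hi=50, C_lo=0.04084, C_hi=0.12053.
(50−26)/(0.12053−0.04084) × (0.11949−0.04084) + 26 = 24/0.07969 × 0.07865 + 26 ≈ 49.69 → 50.
Site G: row 0.16149–0.21362 (AQI 76–100). (100−76)·(0.20246−0.16149)/(0.21362−0.16149) + 76 = 24·0.04097/0.05213 + 76 ≈ 94.86 → 95.
Site D: 0.05025 lies in 0.04084–0.12053, so I_lo=26, I_hi=50, C_lo=0.04084, C_hi=0.12053.
(50−26)/(0.12053−0.04084) × (0.05025−0.04084) + 26 = 24/0.07969 × 0.00941 + 26 ≈ 28.83 → 29.
Site K 0.12634: bracket 0.12054–0.16148 → index 51–75; slope 24/0.04094, offset 0.00580.
AQI = 51 + 24/0.04094·0.00580 ≈ 54.40 ⇒ 54.
AQIs: Site C=50, Site G=95, Site D=29, Site K=54. Sum = 50 + 95 + 29 + 54 = 228.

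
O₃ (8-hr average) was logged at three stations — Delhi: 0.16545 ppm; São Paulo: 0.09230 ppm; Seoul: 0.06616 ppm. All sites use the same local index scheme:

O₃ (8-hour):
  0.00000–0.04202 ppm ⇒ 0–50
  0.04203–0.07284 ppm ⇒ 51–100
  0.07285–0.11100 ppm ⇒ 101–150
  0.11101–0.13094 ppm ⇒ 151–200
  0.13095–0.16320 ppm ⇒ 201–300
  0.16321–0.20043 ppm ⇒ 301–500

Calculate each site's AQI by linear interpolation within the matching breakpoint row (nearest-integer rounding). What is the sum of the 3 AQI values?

528

Delhi: row 0.16321–0.20043 (AQI 301–500). (500−301)·(0.16545−0.16321)/(0.20043−0.16321) + 301 = 199·0.00224/0.03722 + 301 ≈ 312.98 → 313.
São Paulo 0.09230: bracket 0.07285–0.11100 → index 101–150; slope 49/0.03815, offset 0.01945.
AQI = 101 + 49/0.03815·0.01945 ≈ 125.98 ⇒ 126.
Seoul 0.06616: bracket 0.04203–0.07284 → index 51–100; slope 49/0.03081, offset 0.02413.
AQI = 51 + 49/0.03081·0.02413 ≈ 89.38 ⇒ 89.
AQIs: Delhi=313, São Paulo=126, Seoul=89. Sum = 313 + 126 + 89 = 528.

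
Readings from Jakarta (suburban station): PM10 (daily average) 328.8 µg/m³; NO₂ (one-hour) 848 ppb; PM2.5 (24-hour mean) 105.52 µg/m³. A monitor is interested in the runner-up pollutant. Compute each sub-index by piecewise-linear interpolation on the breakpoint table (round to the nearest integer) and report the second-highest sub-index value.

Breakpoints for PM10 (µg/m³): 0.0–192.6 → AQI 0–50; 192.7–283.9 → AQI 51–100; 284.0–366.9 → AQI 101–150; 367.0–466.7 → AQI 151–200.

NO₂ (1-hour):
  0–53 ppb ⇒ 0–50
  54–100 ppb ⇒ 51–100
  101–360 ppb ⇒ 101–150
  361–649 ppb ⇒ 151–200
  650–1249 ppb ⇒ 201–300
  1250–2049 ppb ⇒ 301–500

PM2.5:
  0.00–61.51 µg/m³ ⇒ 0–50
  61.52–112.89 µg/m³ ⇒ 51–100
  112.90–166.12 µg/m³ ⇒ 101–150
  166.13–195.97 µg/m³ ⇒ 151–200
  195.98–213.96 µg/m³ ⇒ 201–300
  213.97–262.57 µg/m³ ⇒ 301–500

PM10: 328.8 ∈ [284.0, 366.9] ↔ index [101, 150].
101 + (328.8−284.0)·(150−101)/(366.9−284.0) = 101 + 44.8·49/82.9 ≈ 127.48, so AQI = 127.
NO₂: 848 lies in 650–1249, so I_lo=201, I_hi=300, C_lo=650, C_hi=1249.
(300−201)/(1249−650) × (848−650) + 201 = 99/599 × 198 + 201 ≈ 233.72 → 234.
PM2.5: row 61.52–112.89 (AQI 51–100). (100−51)·(105.52−61.52)/(112.89−61.52) + 51 = 49·44.00/51.37 + 51 ≈ 92.97 → 93.
Sub-indices: PM10→127, NO₂→234, PM2.5→93. Ranked high→low: 234, 127, 93. Second-highest sub-index = 127.

127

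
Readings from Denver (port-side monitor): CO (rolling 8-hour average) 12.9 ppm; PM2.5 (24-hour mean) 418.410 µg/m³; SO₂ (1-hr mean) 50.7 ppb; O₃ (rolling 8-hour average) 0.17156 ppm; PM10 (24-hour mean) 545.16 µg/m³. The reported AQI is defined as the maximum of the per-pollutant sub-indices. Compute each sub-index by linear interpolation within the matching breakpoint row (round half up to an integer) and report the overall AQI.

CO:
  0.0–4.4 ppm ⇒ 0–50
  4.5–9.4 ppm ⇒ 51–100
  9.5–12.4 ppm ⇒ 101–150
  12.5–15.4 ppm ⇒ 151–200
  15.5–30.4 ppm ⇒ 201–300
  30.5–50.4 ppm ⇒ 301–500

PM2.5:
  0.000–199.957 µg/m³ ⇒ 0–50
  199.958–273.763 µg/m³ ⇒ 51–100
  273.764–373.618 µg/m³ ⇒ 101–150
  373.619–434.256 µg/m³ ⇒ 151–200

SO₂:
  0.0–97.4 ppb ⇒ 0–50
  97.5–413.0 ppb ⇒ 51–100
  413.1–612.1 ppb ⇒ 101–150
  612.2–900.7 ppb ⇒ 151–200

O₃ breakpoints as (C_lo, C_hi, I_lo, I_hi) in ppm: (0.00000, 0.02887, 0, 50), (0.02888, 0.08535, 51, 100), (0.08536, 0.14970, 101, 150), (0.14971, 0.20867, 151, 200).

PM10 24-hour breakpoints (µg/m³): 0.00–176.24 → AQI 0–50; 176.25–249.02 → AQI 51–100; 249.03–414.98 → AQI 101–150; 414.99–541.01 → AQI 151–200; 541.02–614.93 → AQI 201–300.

CO: 12.9 ∈ [12.5, 15.4] ↔ index [151, 200].
151 + (12.9−12.5)·(200−151)/(15.4−12.5) = 151 + 0.4·49/2.9 ≈ 157.76, so AQI = 158.
PM2.5: 418.410 ∈ [373.619, 434.256] ↔ index [151, 200].
151 + (418.410−373.619)·(200−151)/(434.256−373.619) = 151 + 44.791·49/60.637 ≈ 187.20, so AQI = 187.
SO₂: row 0.0–97.4 (AQI 0–50). (50−0)·(50.7−0.0)/(97.4−0.0) + 0 = 50·50.7/97.4 + 0 ≈ 26.03 → 26.
O₃ 0.17156: bracket 0.14971–0.20867 → index 151–200; slope 49/0.05896, offset 0.02185.
AQI = 151 + 49/0.05896·0.02185 ≈ 169.16 ⇒ 169.
PM10 545.16: bracket 541.02–614.93 → index 201–300; slope 99/73.91, offset 4.14.
AQI = 201 + 99/73.91·4.14 ≈ 206.55 ⇒ 207.
Sub-indices: CO→158, PM2.5→187, SO₂→26, O₃→169, PM10→207. Overall AQI = max = 207; dominant pollutant is PM10.

207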